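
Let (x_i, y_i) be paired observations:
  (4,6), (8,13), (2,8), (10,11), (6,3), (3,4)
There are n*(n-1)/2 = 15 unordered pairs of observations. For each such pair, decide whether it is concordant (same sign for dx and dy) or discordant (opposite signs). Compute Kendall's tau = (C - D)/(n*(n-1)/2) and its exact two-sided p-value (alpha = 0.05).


Step 1: Enumerate the 15 unordered pairs (i,j) with i<j and classify each by sign(x_j-x_i) * sign(y_j-y_i).
  (1,2):dx=+4,dy=+7->C; (1,3):dx=-2,dy=+2->D; (1,4):dx=+6,dy=+5->C; (1,5):dx=+2,dy=-3->D
  (1,6):dx=-1,dy=-2->C; (2,3):dx=-6,dy=-5->C; (2,4):dx=+2,dy=-2->D; (2,5):dx=-2,dy=-10->C
  (2,6):dx=-5,dy=-9->C; (3,4):dx=+8,dy=+3->C; (3,5):dx=+4,dy=-5->D; (3,6):dx=+1,dy=-4->D
  (4,5):dx=-4,dy=-8->C; (4,6):dx=-7,dy=-7->C; (5,6):dx=-3,dy=+1->D
Step 2: C = 9, D = 6, total pairs = 15.
Step 3: tau = (C - D)/(n(n-1)/2) = (9 - 6)/15 = 0.200000.
Step 4: Exact two-sided p-value (enumerate n! = 720 permutations of y under H0): p = 0.719444.
Step 5: alpha = 0.05. fail to reject H0.

tau_b = 0.2000 (C=9, D=6), p = 0.719444, fail to reject H0.


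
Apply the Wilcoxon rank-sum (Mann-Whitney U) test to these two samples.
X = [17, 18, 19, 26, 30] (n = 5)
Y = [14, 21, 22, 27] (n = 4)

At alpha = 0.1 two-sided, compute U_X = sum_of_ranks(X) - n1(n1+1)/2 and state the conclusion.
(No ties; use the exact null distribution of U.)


Step 1: Combine and sort all 9 observations; assign midranks.
sorted (value, group): (14,Y), (17,X), (18,X), (19,X), (21,Y), (22,Y), (26,X), (27,Y), (30,X)
ranks: 14->1, 17->2, 18->3, 19->4, 21->5, 22->6, 26->7, 27->8, 30->9
Step 2: Rank sum for X: R1 = 2 + 3 + 4 + 7 + 9 = 25.
Step 3: U_X = R1 - n1(n1+1)/2 = 25 - 5*6/2 = 25 - 15 = 10.
       U_Y = n1*n2 - U_X = 20 - 10 = 10.
Step 4: No ties, so the exact null distribution of U (based on enumerating the C(9,5) = 126 equally likely rank assignments) gives the two-sided p-value.
Step 5: p-value = 1.000000; compare to alpha = 0.1. fail to reject H0.

U_X = 10, p = 1.000000, fail to reject H0 at alpha = 0.1.


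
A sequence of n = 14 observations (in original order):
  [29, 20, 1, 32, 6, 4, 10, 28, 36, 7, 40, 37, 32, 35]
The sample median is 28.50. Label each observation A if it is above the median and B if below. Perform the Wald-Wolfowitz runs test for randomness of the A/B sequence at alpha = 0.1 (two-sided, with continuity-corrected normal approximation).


Step 1: Compute median = 28.50; label A = above, B = below.
Labels in order: ABBABBBBABAAAA  (n_A = 7, n_B = 7)
Step 2: Count runs R = 7.
Step 3: Under H0 (random ordering), E[R] = 2*n_A*n_B/(n_A+n_B) + 1 = 2*7*7/14 + 1 = 8.0000.
        Var[R] = 2*n_A*n_B*(2*n_A*n_B - n_A - n_B) / ((n_A+n_B)^2 * (n_A+n_B-1)) = 8232/2548 = 3.2308.
        SD[R] = 1.7974.
Step 4: Continuity-corrected z = (R + 0.5 - E[R]) / SD[R] = (7 + 0.5 - 8.0000) / 1.7974 = -0.2782.
Step 5: Two-sided p-value via normal approximation = 2*(1 - Phi(|z|)) = 0.780879.
Step 6: alpha = 0.1. fail to reject H0.

R = 7, z = -0.2782, p = 0.780879, fail to reject H0.


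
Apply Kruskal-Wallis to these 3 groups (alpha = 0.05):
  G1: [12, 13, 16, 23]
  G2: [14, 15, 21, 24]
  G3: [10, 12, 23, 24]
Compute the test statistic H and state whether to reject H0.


Step 1: Combine all N = 12 observations and assign midranks.
sorted (value, group, rank): (10,G3,1), (12,G1,2.5), (12,G3,2.5), (13,G1,4), (14,G2,5), (15,G2,6), (16,G1,7), (21,G2,8), (23,G1,9.5), (23,G3,9.5), (24,G2,11.5), (24,G3,11.5)
Step 2: Sum ranks within each group.
R_1 = 23 (n_1 = 4)
R_2 = 30.5 (n_2 = 4)
R_3 = 24.5 (n_3 = 4)
Step 3: H = 12/(N(N+1)) * sum(R_i^2/n_i) - 3(N+1)
     = 12/(12*13) * (23^2/4 + 30.5^2/4 + 24.5^2/4) - 3*13
     = 0.076923 * 514.875 - 39
     = 0.605769.
Step 4: Ties present; correction factor C = 1 - 18/(12^3 - 12) = 0.989510. Corrected H = 0.605769 / 0.989510 = 0.612191.
Step 5: Under H0, H ~ chi^2(2); p-value = 0.736316.
Step 6: alpha = 0.05. fail to reject H0.

H = 0.6122, df = 2, p = 0.736316, fail to reject H0.


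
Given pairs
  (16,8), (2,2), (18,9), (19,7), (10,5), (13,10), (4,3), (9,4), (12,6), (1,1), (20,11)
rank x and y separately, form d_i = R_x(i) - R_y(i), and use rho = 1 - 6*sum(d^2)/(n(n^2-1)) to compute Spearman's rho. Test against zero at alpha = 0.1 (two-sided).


Step 1: Rank x and y separately (midranks; no ties here).
rank(x): 16->8, 2->2, 18->9, 19->10, 10->5, 13->7, 4->3, 9->4, 12->6, 1->1, 20->11
rank(y): 8->8, 2->2, 9->9, 7->7, 5->5, 10->10, 3->3, 4->4, 6->6, 1->1, 11->11
Step 2: d_i = R_x(i) - R_y(i); compute d_i^2.
  (8-8)^2=0, (2-2)^2=0, (9-9)^2=0, (10-7)^2=9, (5-5)^2=0, (7-10)^2=9, (3-3)^2=0, (4-4)^2=0, (6-6)^2=0, (1-1)^2=0, (11-11)^2=0
sum(d^2) = 18.
Step 3: rho = 1 - 6*18 / (11*(11^2 - 1)) = 1 - 108/1320 = 0.918182.
Step 4: Under H0, t = rho * sqrt((n-2)/(1-rho^2)) = 6.9531 ~ t(9).
Step 5: Two-sided p-value from the t-distribution with 9 df = 0.000067.
Step 6: alpha = 0.1. reject H0.

rho = 0.9182, p = 0.000067, reject H0 at alpha = 0.1.


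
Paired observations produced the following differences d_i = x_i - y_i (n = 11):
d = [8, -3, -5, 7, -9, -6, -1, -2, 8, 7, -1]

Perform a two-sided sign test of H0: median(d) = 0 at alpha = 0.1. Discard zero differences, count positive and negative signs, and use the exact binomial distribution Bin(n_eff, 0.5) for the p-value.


Step 1: Discard zero differences. Original n = 11; n_eff = number of nonzero differences = 11.
Nonzero differences (with sign): +8, -3, -5, +7, -9, -6, -1, -2, +8, +7, -1
Step 2: Count signs: positive = 4, negative = 7.
Step 3: Under H0: P(positive) = 0.5, so the number of positives S ~ Bin(11, 0.5).
Step 4: Two-sided exact p-value = sum of Bin(11,0.5) probabilities at or below the observed probability = 0.548828.
Step 5: alpha = 0.1. fail to reject H0.

n_eff = 11, pos = 4, neg = 7, p = 0.548828, fail to reject H0.


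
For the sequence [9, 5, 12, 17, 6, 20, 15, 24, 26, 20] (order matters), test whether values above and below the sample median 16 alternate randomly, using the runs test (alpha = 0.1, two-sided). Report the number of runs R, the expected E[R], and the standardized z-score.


Step 1: Compute median = 16; label A = above, B = below.
Labels in order: BBBABABAAA  (n_A = 5, n_B = 5)
Step 2: Count runs R = 6.
Step 3: Under H0 (random ordering), E[R] = 2*n_A*n_B/(n_A+n_B) + 1 = 2*5*5/10 + 1 = 6.0000.
        Var[R] = 2*n_A*n_B*(2*n_A*n_B - n_A - n_B) / ((n_A+n_B)^2 * (n_A+n_B-1)) = 2000/900 = 2.2222.
        SD[R] = 1.4907.
Step 4: R = E[R], so z = 0 with no continuity correction.
Step 5: Two-sided p-value via normal approximation = 2*(1 - Phi(|z|)) = 1.000000.
Step 6: alpha = 0.1. fail to reject H0.

R = 6, z = 0.0000, p = 1.000000, fail to reject H0.


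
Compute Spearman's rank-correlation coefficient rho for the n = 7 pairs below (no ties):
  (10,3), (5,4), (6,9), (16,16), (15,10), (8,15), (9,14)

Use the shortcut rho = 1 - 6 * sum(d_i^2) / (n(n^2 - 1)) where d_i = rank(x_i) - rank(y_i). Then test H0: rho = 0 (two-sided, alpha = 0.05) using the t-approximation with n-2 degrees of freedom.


Step 1: Rank x and y separately (midranks; no ties here).
rank(x): 10->5, 5->1, 6->2, 16->7, 15->6, 8->3, 9->4
rank(y): 3->1, 4->2, 9->3, 16->7, 10->4, 15->6, 14->5
Step 2: d_i = R_x(i) - R_y(i); compute d_i^2.
  (5-1)^2=16, (1-2)^2=1, (2-3)^2=1, (7-7)^2=0, (6-4)^2=4, (3-6)^2=9, (4-5)^2=1
sum(d^2) = 32.
Step 3: rho = 1 - 6*32 / (7*(7^2 - 1)) = 1 - 192/336 = 0.428571.
Step 4: Under H0, t = rho * sqrt((n-2)/(1-rho^2)) = 1.0607 ~ t(5).
Step 5: Two-sided p-value from the t-distribution with 5 df = 0.337368.
Step 6: alpha = 0.05. fail to reject H0.

rho = 0.4286, p = 0.337368, fail to reject H0 at alpha = 0.05.


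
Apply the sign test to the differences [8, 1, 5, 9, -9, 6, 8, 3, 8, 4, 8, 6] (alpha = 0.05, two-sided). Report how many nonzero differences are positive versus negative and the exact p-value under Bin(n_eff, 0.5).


Step 1: Discard zero differences. Original n = 12; n_eff = number of nonzero differences = 12.
Nonzero differences (with sign): +8, +1, +5, +9, -9, +6, +8, +3, +8, +4, +8, +6
Step 2: Count signs: positive = 11, negative = 1.
Step 3: Under H0: P(positive) = 0.5, so the number of positives S ~ Bin(12, 0.5).
Step 4: Two-sided exact p-value = sum of Bin(12,0.5) probabilities at or below the observed probability = 0.006348.
Step 5: alpha = 0.05. reject H0.

n_eff = 12, pos = 11, neg = 1, p = 0.006348, reject H0.


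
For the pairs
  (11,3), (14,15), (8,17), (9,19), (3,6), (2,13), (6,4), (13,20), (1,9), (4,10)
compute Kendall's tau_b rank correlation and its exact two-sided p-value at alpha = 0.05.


Step 1: Enumerate the 45 unordered pairs (i,j) with i<j and classify each by sign(x_j-x_i) * sign(y_j-y_i).
  (1,2):dx=+3,dy=+12->C; (1,3):dx=-3,dy=+14->D; (1,4):dx=-2,dy=+16->D; (1,5):dx=-8,dy=+3->D
  (1,6):dx=-9,dy=+10->D; (1,7):dx=-5,dy=+1->D; (1,8):dx=+2,dy=+17->C; (1,9):dx=-10,dy=+6->D
  (1,10):dx=-7,dy=+7->D; (2,3):dx=-6,dy=+2->D; (2,4):dx=-5,dy=+4->D; (2,5):dx=-11,dy=-9->C
  (2,6):dx=-12,dy=-2->C; (2,7):dx=-8,dy=-11->C; (2,8):dx=-1,dy=+5->D; (2,9):dx=-13,dy=-6->C
  (2,10):dx=-10,dy=-5->C; (3,4):dx=+1,dy=+2->C; (3,5):dx=-5,dy=-11->C; (3,6):dx=-6,dy=-4->C
  (3,7):dx=-2,dy=-13->C; (3,8):dx=+5,dy=+3->C; (3,9):dx=-7,dy=-8->C; (3,10):dx=-4,dy=-7->C
  (4,5):dx=-6,dy=-13->C; (4,6):dx=-7,dy=-6->C; (4,7):dx=-3,dy=-15->C; (4,8):dx=+4,dy=+1->C
  (4,9):dx=-8,dy=-10->C; (4,10):dx=-5,dy=-9->C; (5,6):dx=-1,dy=+7->D; (5,7):dx=+3,dy=-2->D
  (5,8):dx=+10,dy=+14->C; (5,9):dx=-2,dy=+3->D; (5,10):dx=+1,dy=+4->C; (6,7):dx=+4,dy=-9->D
  (6,8):dx=+11,dy=+7->C; (6,9):dx=-1,dy=-4->C; (6,10):dx=+2,dy=-3->D; (7,8):dx=+7,dy=+16->C
  (7,9):dx=-5,dy=+5->D; (7,10):dx=-2,dy=+6->D; (8,9):dx=-12,dy=-11->C; (8,10):dx=-9,dy=-10->C
  (9,10):dx=+3,dy=+1->C
Step 2: C = 28, D = 17, total pairs = 45.
Step 3: tau = (C - D)/(n(n-1)/2) = (28 - 17)/45 = 0.244444.
Step 4: Exact two-sided p-value (enumerate n! = 3628800 permutations of y under H0): p = 0.380720.
Step 5: alpha = 0.05. fail to reject H0.

tau_b = 0.2444 (C=28, D=17), p = 0.380720, fail to reject H0.


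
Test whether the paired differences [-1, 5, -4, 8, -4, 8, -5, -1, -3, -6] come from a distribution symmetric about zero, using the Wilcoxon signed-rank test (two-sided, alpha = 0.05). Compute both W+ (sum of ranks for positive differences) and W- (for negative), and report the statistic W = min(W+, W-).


Step 1: Drop any zero differences (none here) and take |d_i|.
|d| = [1, 5, 4, 8, 4, 8, 5, 1, 3, 6]
Step 2: Midrank |d_i| (ties get averaged ranks).
ranks: |1|->1.5, |5|->6.5, |4|->4.5, |8|->9.5, |4|->4.5, |8|->9.5, |5|->6.5, |1|->1.5, |3|->3, |6|->8
Step 3: Attach original signs; sum ranks with positive sign and with negative sign.
W+ = 6.5 + 9.5 + 9.5 = 25.5
W- = 1.5 + 4.5 + 4.5 + 6.5 + 1.5 + 3 + 8 = 29.5
(Check: W+ + W- = 55 should equal n(n+1)/2 = 55.)
Step 4: Test statistic W = min(W+, W-) = 25.5.
Step 5: Ties in |d|, so use the tie-corrected normal approximation.
        E[W] = n(n+1)/4 = 10*11/4 = 27.5.
        Tie groups: |d|=1 (t=2), |d|=4 (t=2), |d|=5 (t=2), |d|=8 (t=2); sum(t^3 - t) = 24.
        Var[W] = n(n+1)(2n+1)/24 - sum(t^3-t)/48 = 2310/24 - 24/48 = 95.75.
        z = (W - E[W]) / sqrt(Var[W]) = (25.5 - 27.5) / 9.7852 = -0.2044.
        Two-sided p = 2*Phi(z) = 0.838048.
Step 6: alpha = 0.05. fail to reject H0.

W+ = 25.5, W- = 29.5, W = min = 25.5, p = 0.838048, fail to reject H0.


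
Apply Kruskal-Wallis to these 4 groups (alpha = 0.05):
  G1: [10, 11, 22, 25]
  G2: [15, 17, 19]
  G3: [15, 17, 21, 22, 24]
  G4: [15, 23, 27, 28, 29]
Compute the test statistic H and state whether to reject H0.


Step 1: Combine all N = 17 observations and assign midranks.
sorted (value, group, rank): (10,G1,1), (11,G1,2), (15,G2,4), (15,G3,4), (15,G4,4), (17,G2,6.5), (17,G3,6.5), (19,G2,8), (21,G3,9), (22,G1,10.5), (22,G3,10.5), (23,G4,12), (24,G3,13), (25,G1,14), (27,G4,15), (28,G4,16), (29,G4,17)
Step 2: Sum ranks within each group.
R_1 = 27.5 (n_1 = 4)
R_2 = 18.5 (n_2 = 3)
R_3 = 43 (n_3 = 5)
R_4 = 64 (n_4 = 5)
Step 3: H = 12/(N(N+1)) * sum(R_i^2/n_i) - 3(N+1)
     = 12/(17*18) * (27.5^2/4 + 18.5^2/3 + 43^2/5 + 64^2/5) - 3*18
     = 0.039216 * 1492.15 - 54
     = 4.515523.
Step 4: Ties present; correction factor C = 1 - 36/(17^3 - 17) = 0.992647. Corrected H = 4.515523 / 0.992647 = 4.548971.
Step 5: Under H0, H ~ chi^2(3); p-value = 0.207964.
Step 6: alpha = 0.05. fail to reject H0.

H = 4.5490, df = 3, p = 0.207964, fail to reject H0.


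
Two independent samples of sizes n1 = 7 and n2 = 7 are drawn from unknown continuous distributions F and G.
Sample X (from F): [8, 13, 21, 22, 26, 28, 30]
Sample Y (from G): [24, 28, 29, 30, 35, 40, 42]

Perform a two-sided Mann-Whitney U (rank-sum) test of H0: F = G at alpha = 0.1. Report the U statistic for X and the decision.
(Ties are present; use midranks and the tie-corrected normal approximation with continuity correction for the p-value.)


Step 1: Combine and sort all 14 observations; assign midranks.
sorted (value, group): (8,X), (13,X), (21,X), (22,X), (24,Y), (26,X), (28,X), (28,Y), (29,Y), (30,X), (30,Y), (35,Y), (40,Y), (42,Y)
ranks: 8->1, 13->2, 21->3, 22->4, 24->5, 26->6, 28->7.5, 28->7.5, 29->9, 30->10.5, 30->10.5, 35->12, 40->13, 42->14
Step 2: Rank sum for X: R1 = 1 + 2 + 3 + 4 + 6 + 7.5 + 10.5 = 34.
Step 3: U_X = R1 - n1(n1+1)/2 = 34 - 7*8/2 = 34 - 28 = 6.
       U_Y = n1*n2 - U_X = 49 - 6 = 43.
Step 4: Ties are present, so use the tie-corrected normal approximation (with continuity correction) for the p-value.
Step 5: p-value = 0.021165; compare to alpha = 0.1. reject H0.

U_X = 6, p = 0.021165, reject H0 at alpha = 0.1.


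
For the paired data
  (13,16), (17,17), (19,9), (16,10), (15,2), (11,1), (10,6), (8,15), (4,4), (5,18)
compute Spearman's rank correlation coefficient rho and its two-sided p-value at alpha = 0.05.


Step 1: Rank x and y separately (midranks; no ties here).
rank(x): 13->6, 17->9, 19->10, 16->8, 15->7, 11->5, 10->4, 8->3, 4->1, 5->2
rank(y): 16->8, 17->9, 9->5, 10->6, 2->2, 1->1, 6->4, 15->7, 4->3, 18->10
Step 2: d_i = R_x(i) - R_y(i); compute d_i^2.
  (6-8)^2=4, (9-9)^2=0, (10-5)^2=25, (8-6)^2=4, (7-2)^2=25, (5-1)^2=16, (4-4)^2=0, (3-7)^2=16, (1-3)^2=4, (2-10)^2=64
sum(d^2) = 158.
Step 3: rho = 1 - 6*158 / (10*(10^2 - 1)) = 1 - 948/990 = 0.042424.
Step 4: Under H0, t = rho * sqrt((n-2)/(1-rho^2)) = 0.1201 ~ t(8).
Step 5: Two-sided p-value from the t-distribution with 8 df = 0.907364.
Step 6: alpha = 0.05. fail to reject H0.

rho = 0.0424, p = 0.907364, fail to reject H0 at alpha = 0.05.


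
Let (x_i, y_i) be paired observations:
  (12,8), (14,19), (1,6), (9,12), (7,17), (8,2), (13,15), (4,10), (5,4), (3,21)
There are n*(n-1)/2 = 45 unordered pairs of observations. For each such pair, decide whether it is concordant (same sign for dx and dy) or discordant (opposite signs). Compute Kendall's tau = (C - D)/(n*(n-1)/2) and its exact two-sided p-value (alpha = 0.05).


Step 1: Enumerate the 45 unordered pairs (i,j) with i<j and classify each by sign(x_j-x_i) * sign(y_j-y_i).
  (1,2):dx=+2,dy=+11->C; (1,3):dx=-11,dy=-2->C; (1,4):dx=-3,dy=+4->D; (1,5):dx=-5,dy=+9->D
  (1,6):dx=-4,dy=-6->C; (1,7):dx=+1,dy=+7->C; (1,8):dx=-8,dy=+2->D; (1,9):dx=-7,dy=-4->C
  (1,10):dx=-9,dy=+13->D; (2,3):dx=-13,dy=-13->C; (2,4):dx=-5,dy=-7->C; (2,5):dx=-7,dy=-2->C
  (2,6):dx=-6,dy=-17->C; (2,7):dx=-1,dy=-4->C; (2,8):dx=-10,dy=-9->C; (2,9):dx=-9,dy=-15->C
  (2,10):dx=-11,dy=+2->D; (3,4):dx=+8,dy=+6->C; (3,5):dx=+6,dy=+11->C; (3,6):dx=+7,dy=-4->D
  (3,7):dx=+12,dy=+9->C; (3,8):dx=+3,dy=+4->C; (3,9):dx=+4,dy=-2->D; (3,10):dx=+2,dy=+15->C
  (4,5):dx=-2,dy=+5->D; (4,6):dx=-1,dy=-10->C; (4,7):dx=+4,dy=+3->C; (4,8):dx=-5,dy=-2->C
  (4,9):dx=-4,dy=-8->C; (4,10):dx=-6,dy=+9->D; (5,6):dx=+1,dy=-15->D; (5,7):dx=+6,dy=-2->D
  (5,8):dx=-3,dy=-7->C; (5,9):dx=-2,dy=-13->C; (5,10):dx=-4,dy=+4->D; (6,7):dx=+5,dy=+13->C
  (6,8):dx=-4,dy=+8->D; (6,9):dx=-3,dy=+2->D; (6,10):dx=-5,dy=+19->D; (7,8):dx=-9,dy=-5->C
  (7,9):dx=-8,dy=-11->C; (7,10):dx=-10,dy=+6->D; (8,9):dx=+1,dy=-6->D; (8,10):dx=-1,dy=+11->D
  (9,10):dx=-2,dy=+17->D
Step 2: C = 26, D = 19, total pairs = 45.
Step 3: tau = (C - D)/(n(n-1)/2) = (26 - 19)/45 = 0.155556.
Step 4: Exact two-sided p-value (enumerate n! = 3628800 permutations of y under H0): p = 0.600654.
Step 5: alpha = 0.05. fail to reject H0.

tau_b = 0.1556 (C=26, D=19), p = 0.600654, fail to reject H0.


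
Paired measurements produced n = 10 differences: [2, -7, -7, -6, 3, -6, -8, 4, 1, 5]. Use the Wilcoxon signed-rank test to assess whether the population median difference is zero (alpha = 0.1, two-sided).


Step 1: Drop any zero differences (none here) and take |d_i|.
|d| = [2, 7, 7, 6, 3, 6, 8, 4, 1, 5]
Step 2: Midrank |d_i| (ties get averaged ranks).
ranks: |2|->2, |7|->8.5, |7|->8.5, |6|->6.5, |3|->3, |6|->6.5, |8|->10, |4|->4, |1|->1, |5|->5
Step 3: Attach original signs; sum ranks with positive sign and with negative sign.
W+ = 2 + 3 + 4 + 1 + 5 = 15
W- = 8.5 + 8.5 + 6.5 + 6.5 + 10 = 40
(Check: W+ + W- = 55 should equal n(n+1)/2 = 55.)
Step 4: Test statistic W = min(W+, W-) = 15.
Step 5: Ties in |d|, so use the tie-corrected normal approximation.
        E[W] = n(n+1)/4 = 10*11/4 = 27.5.
        Tie groups: |d|=6 (t=2), |d|=7 (t=2); sum(t^3 - t) = 12.
        Var[W] = n(n+1)(2n+1)/24 - sum(t^3-t)/48 = 2310/24 - 12/48 = 96.
        z = (W - E[W]) / sqrt(Var[W]) = (15 - 27.5) / 9.7980 = -1.2758.
        Two-sided p = 2*Phi(z) = 0.202035.
Step 6: alpha = 0.1. fail to reject H0.

W+ = 15, W- = 40, W = min = 15, p = 0.202035, fail to reject H0.


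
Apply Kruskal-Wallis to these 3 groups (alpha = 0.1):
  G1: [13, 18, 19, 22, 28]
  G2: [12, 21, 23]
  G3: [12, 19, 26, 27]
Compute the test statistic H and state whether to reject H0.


Step 1: Combine all N = 12 observations and assign midranks.
sorted (value, group, rank): (12,G2,1.5), (12,G3,1.5), (13,G1,3), (18,G1,4), (19,G1,5.5), (19,G3,5.5), (21,G2,7), (22,G1,8), (23,G2,9), (26,G3,10), (27,G3,11), (28,G1,12)
Step 2: Sum ranks within each group.
R_1 = 32.5 (n_1 = 5)
R_2 = 17.5 (n_2 = 3)
R_3 = 28 (n_3 = 4)
Step 3: H = 12/(N(N+1)) * sum(R_i^2/n_i) - 3(N+1)
     = 12/(12*13) * (32.5^2/5 + 17.5^2/3 + 28^2/4) - 3*13
     = 0.076923 * 509.333 - 39
     = 0.179487.
Step 4: Ties present; correction factor C = 1 - 12/(12^3 - 12) = 0.993007. Corrected H = 0.179487 / 0.993007 = 0.180751.
Step 5: Under H0, H ~ chi^2(2); p-value = 0.913588.
Step 6: alpha = 0.1. fail to reject H0.

H = 0.1808, df = 2, p = 0.913588, fail to reject H0.


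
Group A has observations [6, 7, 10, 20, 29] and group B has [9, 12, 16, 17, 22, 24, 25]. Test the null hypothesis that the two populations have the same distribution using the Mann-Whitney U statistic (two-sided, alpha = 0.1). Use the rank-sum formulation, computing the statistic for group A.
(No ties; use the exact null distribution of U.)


Step 1: Combine and sort all 12 observations; assign midranks.
sorted (value, group): (6,X), (7,X), (9,Y), (10,X), (12,Y), (16,Y), (17,Y), (20,X), (22,Y), (24,Y), (25,Y), (29,X)
ranks: 6->1, 7->2, 9->3, 10->4, 12->5, 16->6, 17->7, 20->8, 22->9, 24->10, 25->11, 29->12
Step 2: Rank sum for X: R1 = 1 + 2 + 4 + 8 + 12 = 27.
Step 3: U_X = R1 - n1(n1+1)/2 = 27 - 5*6/2 = 27 - 15 = 12.
       U_Y = n1*n2 - U_X = 35 - 12 = 23.
Step 4: No ties, so the exact null distribution of U (based on enumerating the C(12,5) = 792 equally likely rank assignments) gives the two-sided p-value.
Step 5: p-value = 0.431818; compare to alpha = 0.1. fail to reject H0.

U_X = 12, p = 0.431818, fail to reject H0 at alpha = 0.1.


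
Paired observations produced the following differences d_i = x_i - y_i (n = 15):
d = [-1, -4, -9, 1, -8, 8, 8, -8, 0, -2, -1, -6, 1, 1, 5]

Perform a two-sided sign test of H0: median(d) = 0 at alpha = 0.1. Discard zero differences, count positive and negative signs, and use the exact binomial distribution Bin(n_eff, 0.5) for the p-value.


Step 1: Discard zero differences. Original n = 15; n_eff = number of nonzero differences = 14.
Nonzero differences (with sign): -1, -4, -9, +1, -8, +8, +8, -8, -2, -1, -6, +1, +1, +5
Step 2: Count signs: positive = 6, negative = 8.
Step 3: Under H0: P(positive) = 0.5, so the number of positives S ~ Bin(14, 0.5).
Step 4: Two-sided exact p-value = sum of Bin(14,0.5) probabilities at or below the observed probability = 0.790527.
Step 5: alpha = 0.1. fail to reject H0.

n_eff = 14, pos = 6, neg = 8, p = 0.790527, fail to reject H0.


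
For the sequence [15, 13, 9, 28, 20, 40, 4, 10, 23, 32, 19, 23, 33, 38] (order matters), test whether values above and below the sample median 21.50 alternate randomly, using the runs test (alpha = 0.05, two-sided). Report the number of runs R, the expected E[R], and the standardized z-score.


Step 1: Compute median = 21.50; label A = above, B = below.
Labels in order: BBBABABBAABAAA  (n_A = 7, n_B = 7)
Step 2: Count runs R = 8.
Step 3: Under H0 (random ordering), E[R] = 2*n_A*n_B/(n_A+n_B) + 1 = 2*7*7/14 + 1 = 8.0000.
        Var[R] = 2*n_A*n_B*(2*n_A*n_B - n_A - n_B) / ((n_A+n_B)^2 * (n_A+n_B-1)) = 8232/2548 = 3.2308.
        SD[R] = 1.7974.
Step 4: R = E[R], so z = 0 with no continuity correction.
Step 5: Two-sided p-value via normal approximation = 2*(1 - Phi(|z|)) = 1.000000.
Step 6: alpha = 0.05. fail to reject H0.

R = 8, z = 0.0000, p = 1.000000, fail to reject H0.


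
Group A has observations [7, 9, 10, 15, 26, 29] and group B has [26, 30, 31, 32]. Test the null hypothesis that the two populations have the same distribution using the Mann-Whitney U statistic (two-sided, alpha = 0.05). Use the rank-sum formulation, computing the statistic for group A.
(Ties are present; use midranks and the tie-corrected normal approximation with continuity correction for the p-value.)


Step 1: Combine and sort all 10 observations; assign midranks.
sorted (value, group): (7,X), (9,X), (10,X), (15,X), (26,X), (26,Y), (29,X), (30,Y), (31,Y), (32,Y)
ranks: 7->1, 9->2, 10->3, 15->4, 26->5.5, 26->5.5, 29->7, 30->8, 31->9, 32->10
Step 2: Rank sum for X: R1 = 1 + 2 + 3 + 4 + 5.5 + 7 = 22.5.
Step 3: U_X = R1 - n1(n1+1)/2 = 22.5 - 6*7/2 = 22.5 - 21 = 1.5.
       U_Y = n1*n2 - U_X = 24 - 1.5 = 22.5.
Step 4: Ties are present, so use the tie-corrected normal approximation (with continuity correction) for the p-value.
Step 5: p-value = 0.032476; compare to alpha = 0.05. reject H0.

U_X = 1.5, p = 0.032476, reject H0 at alpha = 0.05.


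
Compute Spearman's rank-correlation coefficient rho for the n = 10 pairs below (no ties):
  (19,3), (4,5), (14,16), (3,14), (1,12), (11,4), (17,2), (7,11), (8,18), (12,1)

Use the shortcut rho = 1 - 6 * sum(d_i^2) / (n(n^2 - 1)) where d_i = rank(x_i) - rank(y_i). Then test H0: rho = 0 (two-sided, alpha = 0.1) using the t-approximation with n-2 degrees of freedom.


Step 1: Rank x and y separately (midranks; no ties here).
rank(x): 19->10, 4->3, 14->8, 3->2, 1->1, 11->6, 17->9, 7->4, 8->5, 12->7
rank(y): 3->3, 5->5, 16->9, 14->8, 12->7, 4->4, 2->2, 11->6, 18->10, 1->1
Step 2: d_i = R_x(i) - R_y(i); compute d_i^2.
  (10-3)^2=49, (3-5)^2=4, (8-9)^2=1, (2-8)^2=36, (1-7)^2=36, (6-4)^2=4, (9-2)^2=49, (4-6)^2=4, (5-10)^2=25, (7-1)^2=36
sum(d^2) = 244.
Step 3: rho = 1 - 6*244 / (10*(10^2 - 1)) = 1 - 1464/990 = -0.478788.
Step 4: Under H0, t = rho * sqrt((n-2)/(1-rho^2)) = -1.5425 ~ t(8).
Step 5: Two-sided p-value from the t-distribution with 8 df = 0.161523.
Step 6: alpha = 0.1. fail to reject H0.

rho = -0.4788, p = 0.161523, fail to reject H0 at alpha = 0.1.


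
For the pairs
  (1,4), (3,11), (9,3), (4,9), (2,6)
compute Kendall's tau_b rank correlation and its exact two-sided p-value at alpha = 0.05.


Step 1: Enumerate the 10 unordered pairs (i,j) with i<j and classify each by sign(x_j-x_i) * sign(y_j-y_i).
  (1,2):dx=+2,dy=+7->C; (1,3):dx=+8,dy=-1->D; (1,4):dx=+3,dy=+5->C; (1,5):dx=+1,dy=+2->C
  (2,3):dx=+6,dy=-8->D; (2,4):dx=+1,dy=-2->D; (2,5):dx=-1,dy=-5->C; (3,4):dx=-5,dy=+6->D
  (3,5):dx=-7,dy=+3->D; (4,5):dx=-2,dy=-3->C
Step 2: C = 5, D = 5, total pairs = 10.
Step 3: tau = (C - D)/(n(n-1)/2) = (5 - 5)/10 = 0.000000.
Step 4: Exact two-sided p-value (enumerate n! = 120 permutations of y under H0): p = 1.000000.
Step 5: alpha = 0.05. fail to reject H0.

tau_b = 0.0000 (C=5, D=5), p = 1.000000, fail to reject H0.


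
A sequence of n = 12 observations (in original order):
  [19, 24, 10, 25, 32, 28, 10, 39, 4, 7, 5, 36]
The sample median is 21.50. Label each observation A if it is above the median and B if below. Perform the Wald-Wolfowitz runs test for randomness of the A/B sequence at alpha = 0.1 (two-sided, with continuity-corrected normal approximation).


Step 1: Compute median = 21.50; label A = above, B = below.
Labels in order: BABAAABABBBA  (n_A = 6, n_B = 6)
Step 2: Count runs R = 8.
Step 3: Under H0 (random ordering), E[R] = 2*n_A*n_B/(n_A+n_B) + 1 = 2*6*6/12 + 1 = 7.0000.
        Var[R] = 2*n_A*n_B*(2*n_A*n_B - n_A - n_B) / ((n_A+n_B)^2 * (n_A+n_B-1)) = 4320/1584 = 2.7273.
        SD[R] = 1.6514.
Step 4: Continuity-corrected z = (R - 0.5 - E[R]) / SD[R] = (8 - 0.5 - 7.0000) / 1.6514 = 0.3028.
Step 5: Two-sided p-value via normal approximation = 2*(1 - Phi(|z|)) = 0.762069.
Step 6: alpha = 0.1. fail to reject H0.

R = 8, z = 0.3028, p = 0.762069, fail to reject H0.


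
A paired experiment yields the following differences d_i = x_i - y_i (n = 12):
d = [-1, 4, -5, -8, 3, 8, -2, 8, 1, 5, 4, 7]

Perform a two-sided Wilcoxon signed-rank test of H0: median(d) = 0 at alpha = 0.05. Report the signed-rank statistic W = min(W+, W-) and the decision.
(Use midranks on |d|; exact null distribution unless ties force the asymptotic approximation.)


Step 1: Drop any zero differences (none here) and take |d_i|.
|d| = [1, 4, 5, 8, 3, 8, 2, 8, 1, 5, 4, 7]
Step 2: Midrank |d_i| (ties get averaged ranks).
ranks: |1|->1.5, |4|->5.5, |5|->7.5, |8|->11, |3|->4, |8|->11, |2|->3, |8|->11, |1|->1.5, |5|->7.5, |4|->5.5, |7|->9
Step 3: Attach original signs; sum ranks with positive sign and with negative sign.
W+ = 5.5 + 4 + 11 + 11 + 1.5 + 7.5 + 5.5 + 9 = 55
W- = 1.5 + 7.5 + 11 + 3 = 23
(Check: W+ + W- = 78 should equal n(n+1)/2 = 78.)
Step 4: Test statistic W = min(W+, W-) = 23.
Step 5: Ties in |d|, so use the tie-corrected normal approximation.
        E[W] = n(n+1)/4 = 12*13/4 = 39.
        Tie groups: |d|=1 (t=2), |d|=4 (t=2), |d|=5 (t=2), |d|=8 (t=3); sum(t^3 - t) = 42.
        Var[W] = n(n+1)(2n+1)/24 - sum(t^3-t)/48 = 3900/24 - 42/48 = 161.625.
        z = (W - E[W]) / sqrt(Var[W]) = (23 - 39) / 12.7132 = -1.2585.
        Two-sided p = 2*Phi(z) = 0.208198.
Step 6: alpha = 0.05. fail to reject H0.

W+ = 55, W- = 23, W = min = 23, p = 0.208198, fail to reject H0.


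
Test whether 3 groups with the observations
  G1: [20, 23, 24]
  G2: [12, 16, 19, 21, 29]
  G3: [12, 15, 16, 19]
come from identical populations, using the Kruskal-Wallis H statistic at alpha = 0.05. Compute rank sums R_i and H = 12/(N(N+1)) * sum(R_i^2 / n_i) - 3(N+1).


Step 1: Combine all N = 12 observations and assign midranks.
sorted (value, group, rank): (12,G2,1.5), (12,G3,1.5), (15,G3,3), (16,G2,4.5), (16,G3,4.5), (19,G2,6.5), (19,G3,6.5), (20,G1,8), (21,G2,9), (23,G1,10), (24,G1,11), (29,G2,12)
Step 2: Sum ranks within each group.
R_1 = 29 (n_1 = 3)
R_2 = 33.5 (n_2 = 5)
R_3 = 15.5 (n_3 = 4)
Step 3: H = 12/(N(N+1)) * sum(R_i^2/n_i) - 3(N+1)
     = 12/(12*13) * (29^2/3 + 33.5^2/5 + 15.5^2/4) - 3*13
     = 0.076923 * 564.846 - 39
     = 4.449679.
Step 4: Ties present; correction factor C = 1 - 18/(12^3 - 12) = 0.989510. Corrected H = 4.449679 / 0.989510 = 4.496849.
Step 5: Under H0, H ~ chi^2(2); p-value = 0.105565.
Step 6: alpha = 0.05. fail to reject H0.

H = 4.4968, df = 2, p = 0.105565, fail to reject H0.


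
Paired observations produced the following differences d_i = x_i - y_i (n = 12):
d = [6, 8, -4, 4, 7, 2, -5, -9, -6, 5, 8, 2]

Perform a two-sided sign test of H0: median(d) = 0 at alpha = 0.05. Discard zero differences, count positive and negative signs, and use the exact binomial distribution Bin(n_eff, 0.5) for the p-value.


Step 1: Discard zero differences. Original n = 12; n_eff = number of nonzero differences = 12.
Nonzero differences (with sign): +6, +8, -4, +4, +7, +2, -5, -9, -6, +5, +8, +2
Step 2: Count signs: positive = 8, negative = 4.
Step 3: Under H0: P(positive) = 0.5, so the number of positives S ~ Bin(12, 0.5).
Step 4: Two-sided exact p-value = sum of Bin(12,0.5) probabilities at or below the observed probability = 0.387695.
Step 5: alpha = 0.05. fail to reject H0.

n_eff = 12, pos = 8, neg = 4, p = 0.387695, fail to reject H0.


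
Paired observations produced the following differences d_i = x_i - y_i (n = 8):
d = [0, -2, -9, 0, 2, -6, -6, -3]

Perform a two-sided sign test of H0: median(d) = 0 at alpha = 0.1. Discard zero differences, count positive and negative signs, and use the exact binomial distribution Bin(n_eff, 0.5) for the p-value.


Step 1: Discard zero differences. Original n = 8; n_eff = number of nonzero differences = 6.
Nonzero differences (with sign): -2, -9, +2, -6, -6, -3
Step 2: Count signs: positive = 1, negative = 5.
Step 3: Under H0: P(positive) = 0.5, so the number of positives S ~ Bin(6, 0.5).
Step 4: Two-sided exact p-value = sum of Bin(6,0.5) probabilities at or below the observed probability = 0.218750.
Step 5: alpha = 0.1. fail to reject H0.

n_eff = 6, pos = 1, neg = 5, p = 0.218750, fail to reject H0.


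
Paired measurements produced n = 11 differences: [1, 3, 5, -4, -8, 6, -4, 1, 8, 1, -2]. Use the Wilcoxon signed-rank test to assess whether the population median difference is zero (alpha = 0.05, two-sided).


Step 1: Drop any zero differences (none here) and take |d_i|.
|d| = [1, 3, 5, 4, 8, 6, 4, 1, 8, 1, 2]
Step 2: Midrank |d_i| (ties get averaged ranks).
ranks: |1|->2, |3|->5, |5|->8, |4|->6.5, |8|->10.5, |6|->9, |4|->6.5, |1|->2, |8|->10.5, |1|->2, |2|->4
Step 3: Attach original signs; sum ranks with positive sign and with negative sign.
W+ = 2 + 5 + 8 + 9 + 2 + 10.5 + 2 = 38.5
W- = 6.5 + 10.5 + 6.5 + 4 = 27.5
(Check: W+ + W- = 66 should equal n(n+1)/2 = 66.)
Step 4: Test statistic W = min(W+, W-) = 27.5.
Step 5: Ties in |d|, so use the tie-corrected normal approximation.
        E[W] = n(n+1)/4 = 11*12/4 = 33.
        Tie groups: |d|=1 (t=3), |d|=4 (t=2), |d|=8 (t=2); sum(t^3 - t) = 36.
        Var[W] = n(n+1)(2n+1)/24 - sum(t^3-t)/48 = 3036/24 - 36/48 = 125.75.
        z = (W - E[W]) / sqrt(Var[W]) = (27.5 - 33) / 11.2138 = -0.4905.
        Two-sided p = 2*Phi(z) = 0.623804.
Step 6: alpha = 0.05. fail to reject H0.

W+ = 38.5, W- = 27.5, W = min = 27.5, p = 0.623804, fail to reject H0.


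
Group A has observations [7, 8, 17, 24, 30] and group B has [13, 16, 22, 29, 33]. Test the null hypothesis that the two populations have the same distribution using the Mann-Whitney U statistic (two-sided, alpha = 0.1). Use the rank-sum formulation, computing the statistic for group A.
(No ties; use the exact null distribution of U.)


Step 1: Combine and sort all 10 observations; assign midranks.
sorted (value, group): (7,X), (8,X), (13,Y), (16,Y), (17,X), (22,Y), (24,X), (29,Y), (30,X), (33,Y)
ranks: 7->1, 8->2, 13->3, 16->4, 17->5, 22->6, 24->7, 29->8, 30->9, 33->10
Step 2: Rank sum for X: R1 = 1 + 2 + 5 + 7 + 9 = 24.
Step 3: U_X = R1 - n1(n1+1)/2 = 24 - 5*6/2 = 24 - 15 = 9.
       U_Y = n1*n2 - U_X = 25 - 9 = 16.
Step 4: No ties, so the exact null distribution of U (based on enumerating the C(10,5) = 252 equally likely rank assignments) gives the two-sided p-value.
Step 5: p-value = 0.547619; compare to alpha = 0.1. fail to reject H0.

U_X = 9, p = 0.547619, fail to reject H0 at alpha = 0.1.


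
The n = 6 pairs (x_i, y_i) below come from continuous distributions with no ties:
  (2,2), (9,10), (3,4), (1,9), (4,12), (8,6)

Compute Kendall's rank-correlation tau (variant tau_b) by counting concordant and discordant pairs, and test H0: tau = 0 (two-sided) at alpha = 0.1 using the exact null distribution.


Step 1: Enumerate the 15 unordered pairs (i,j) with i<j and classify each by sign(x_j-x_i) * sign(y_j-y_i).
  (1,2):dx=+7,dy=+8->C; (1,3):dx=+1,dy=+2->C; (1,4):dx=-1,dy=+7->D; (1,5):dx=+2,dy=+10->C
  (1,6):dx=+6,dy=+4->C; (2,3):dx=-6,dy=-6->C; (2,4):dx=-8,dy=-1->C; (2,5):dx=-5,dy=+2->D
  (2,6):dx=-1,dy=-4->C; (3,4):dx=-2,dy=+5->D; (3,5):dx=+1,dy=+8->C; (3,6):dx=+5,dy=+2->C
  (4,5):dx=+3,dy=+3->C; (4,6):dx=+7,dy=-3->D; (5,6):dx=+4,dy=-6->D
Step 2: C = 10, D = 5, total pairs = 15.
Step 3: tau = (C - D)/(n(n-1)/2) = (10 - 5)/15 = 0.333333.
Step 4: Exact two-sided p-value (enumerate n! = 720 permutations of y under H0): p = 0.469444.
Step 5: alpha = 0.1. fail to reject H0.

tau_b = 0.3333 (C=10, D=5), p = 0.469444, fail to reject H0.


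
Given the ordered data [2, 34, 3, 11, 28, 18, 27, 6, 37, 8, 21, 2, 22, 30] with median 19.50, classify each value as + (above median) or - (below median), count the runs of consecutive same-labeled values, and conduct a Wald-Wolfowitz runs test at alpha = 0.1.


Step 1: Compute median = 19.50; label A = above, B = below.
Labels in order: BABBABABABABAA  (n_A = 7, n_B = 7)
Step 2: Count runs R = 12.
Step 3: Under H0 (random ordering), E[R] = 2*n_A*n_B/(n_A+n_B) + 1 = 2*7*7/14 + 1 = 8.0000.
        Var[R] = 2*n_A*n_B*(2*n_A*n_B - n_A - n_B) / ((n_A+n_B)^2 * (n_A+n_B-1)) = 8232/2548 = 3.2308.
        SD[R] = 1.7974.
Step 4: Continuity-corrected z = (R - 0.5 - E[R]) / SD[R] = (12 - 0.5 - 8.0000) / 1.7974 = 1.9472.
Step 5: Two-sided p-value via normal approximation = 2*(1 - Phi(|z|)) = 0.051508.
Step 6: alpha = 0.1. reject H0.

R = 12, z = 1.9472, p = 0.051508, reject H0.


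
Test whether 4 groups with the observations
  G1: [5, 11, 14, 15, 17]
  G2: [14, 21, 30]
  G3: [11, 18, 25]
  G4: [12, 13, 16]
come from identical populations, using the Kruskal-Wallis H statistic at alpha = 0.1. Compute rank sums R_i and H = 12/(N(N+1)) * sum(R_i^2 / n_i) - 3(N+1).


Step 1: Combine all N = 14 observations and assign midranks.
sorted (value, group, rank): (5,G1,1), (11,G1,2.5), (11,G3,2.5), (12,G4,4), (13,G4,5), (14,G1,6.5), (14,G2,6.5), (15,G1,8), (16,G4,9), (17,G1,10), (18,G3,11), (21,G2,12), (25,G3,13), (30,G2,14)
Step 2: Sum ranks within each group.
R_1 = 28 (n_1 = 5)
R_2 = 32.5 (n_2 = 3)
R_3 = 26.5 (n_3 = 3)
R_4 = 18 (n_4 = 3)
Step 3: H = 12/(N(N+1)) * sum(R_i^2/n_i) - 3(N+1)
     = 12/(14*15) * (28^2/5 + 32.5^2/3 + 26.5^2/3 + 18^2/3) - 3*15
     = 0.057143 * 850.967 - 45
     = 3.626667.
Step 4: Ties present; correction factor C = 1 - 12/(14^3 - 14) = 0.995604. Corrected H = 3.626667 / 0.995604 = 3.642678.
Step 5: Under H0, H ~ chi^2(3); p-value = 0.302723.
Step 6: alpha = 0.1. fail to reject H0.

H = 3.6427, df = 3, p = 0.302723, fail to reject H0.


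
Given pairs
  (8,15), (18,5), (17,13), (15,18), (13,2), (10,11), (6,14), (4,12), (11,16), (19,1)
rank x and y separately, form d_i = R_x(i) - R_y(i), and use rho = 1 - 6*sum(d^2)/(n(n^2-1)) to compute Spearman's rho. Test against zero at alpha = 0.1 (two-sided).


Step 1: Rank x and y separately (midranks; no ties here).
rank(x): 8->3, 18->9, 17->8, 15->7, 13->6, 10->4, 6->2, 4->1, 11->5, 19->10
rank(y): 15->8, 5->3, 13->6, 18->10, 2->2, 11->4, 14->7, 12->5, 16->9, 1->1
Step 2: d_i = R_x(i) - R_y(i); compute d_i^2.
  (3-8)^2=25, (9-3)^2=36, (8-6)^2=4, (7-10)^2=9, (6-2)^2=16, (4-4)^2=0, (2-7)^2=25, (1-5)^2=16, (5-9)^2=16, (10-1)^2=81
sum(d^2) = 228.
Step 3: rho = 1 - 6*228 / (10*(10^2 - 1)) = 1 - 1368/990 = -0.381818.
Step 4: Under H0, t = rho * sqrt((n-2)/(1-rho^2)) = -1.1685 ~ t(8).
Step 5: Two-sided p-value from the t-distribution with 8 df = 0.276255.
Step 6: alpha = 0.1. fail to reject H0.

rho = -0.3818, p = 0.276255, fail to reject H0 at alpha = 0.1.


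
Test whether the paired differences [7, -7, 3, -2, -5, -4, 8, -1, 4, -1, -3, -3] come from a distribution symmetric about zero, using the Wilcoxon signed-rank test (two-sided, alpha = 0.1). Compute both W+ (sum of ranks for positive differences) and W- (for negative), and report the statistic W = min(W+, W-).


Step 1: Drop any zero differences (none here) and take |d_i|.
|d| = [7, 7, 3, 2, 5, 4, 8, 1, 4, 1, 3, 3]
Step 2: Midrank |d_i| (ties get averaged ranks).
ranks: |7|->10.5, |7|->10.5, |3|->5, |2|->3, |5|->9, |4|->7.5, |8|->12, |1|->1.5, |4|->7.5, |1|->1.5, |3|->5, |3|->5
Step 3: Attach original signs; sum ranks with positive sign and with negative sign.
W+ = 10.5 + 5 + 12 + 7.5 = 35
W- = 10.5 + 3 + 9 + 7.5 + 1.5 + 1.5 + 5 + 5 = 43
(Check: W+ + W- = 78 should equal n(n+1)/2 = 78.)
Step 4: Test statistic W = min(W+, W-) = 35.
Step 5: Ties in |d|, so use the tie-corrected normal approximation.
        E[W] = n(n+1)/4 = 12*13/4 = 39.
        Tie groups: |d|=1 (t=2), |d|=3 (t=3), |d|=4 (t=2), |d|=7 (t=2); sum(t^3 - t) = 42.
        Var[W] = n(n+1)(2n+1)/24 - sum(t^3-t)/48 = 3900/24 - 42/48 = 161.625.
        z = (W - E[W]) / sqrt(Var[W]) = (35 - 39) / 12.7132 = -0.3146.
        Two-sided p = 2*Phi(z) = 0.753040.
Step 6: alpha = 0.1. fail to reject H0.

W+ = 35, W- = 43, W = min = 35, p = 0.753040, fail to reject H0.


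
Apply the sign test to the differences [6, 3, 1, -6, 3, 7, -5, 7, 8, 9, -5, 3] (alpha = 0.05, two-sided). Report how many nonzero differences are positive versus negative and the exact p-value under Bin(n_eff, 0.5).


Step 1: Discard zero differences. Original n = 12; n_eff = number of nonzero differences = 12.
Nonzero differences (with sign): +6, +3, +1, -6, +3, +7, -5, +7, +8, +9, -5, +3
Step 2: Count signs: positive = 9, negative = 3.
Step 3: Under H0: P(positive) = 0.5, so the number of positives S ~ Bin(12, 0.5).
Step 4: Two-sided exact p-value = sum of Bin(12,0.5) probabilities at or below the observed probability = 0.145996.
Step 5: alpha = 0.05. fail to reject H0.

n_eff = 12, pos = 9, neg = 3, p = 0.145996, fail to reject H0.


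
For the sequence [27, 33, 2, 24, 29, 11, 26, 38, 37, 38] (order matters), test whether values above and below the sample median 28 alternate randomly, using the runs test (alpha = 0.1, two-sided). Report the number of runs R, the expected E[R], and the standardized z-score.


Step 1: Compute median = 28; label A = above, B = below.
Labels in order: BABBABBAAA  (n_A = 5, n_B = 5)
Step 2: Count runs R = 6.
Step 3: Under H0 (random ordering), E[R] = 2*n_A*n_B/(n_A+n_B) + 1 = 2*5*5/10 + 1 = 6.0000.
        Var[R] = 2*n_A*n_B*(2*n_A*n_B - n_A - n_B) / ((n_A+n_B)^2 * (n_A+n_B-1)) = 2000/900 = 2.2222.
        SD[R] = 1.4907.
Step 4: R = E[R], so z = 0 with no continuity correction.
Step 5: Two-sided p-value via normal approximation = 2*(1 - Phi(|z|)) = 1.000000.
Step 6: alpha = 0.1. fail to reject H0.

R = 6, z = 0.0000, p = 1.000000, fail to reject H0.


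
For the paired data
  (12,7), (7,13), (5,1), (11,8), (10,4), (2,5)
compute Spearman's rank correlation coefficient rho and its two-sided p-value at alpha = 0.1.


Step 1: Rank x and y separately (midranks; no ties here).
rank(x): 12->6, 7->3, 5->2, 11->5, 10->4, 2->1
rank(y): 7->4, 13->6, 1->1, 8->5, 4->2, 5->3
Step 2: d_i = R_x(i) - R_y(i); compute d_i^2.
  (6-4)^2=4, (3-6)^2=9, (2-1)^2=1, (5-5)^2=0, (4-2)^2=4, (1-3)^2=4
sum(d^2) = 22.
Step 3: rho = 1 - 6*22 / (6*(6^2 - 1)) = 1 - 132/210 = 0.371429.
Step 4: Under H0, t = rho * sqrt((n-2)/(1-rho^2)) = 0.8001 ~ t(4).
Step 5: Two-sided p-value from the t-distribution with 4 df = 0.468478.
Step 6: alpha = 0.1. fail to reject H0.

rho = 0.3714, p = 0.468478, fail to reject H0 at alpha = 0.1.


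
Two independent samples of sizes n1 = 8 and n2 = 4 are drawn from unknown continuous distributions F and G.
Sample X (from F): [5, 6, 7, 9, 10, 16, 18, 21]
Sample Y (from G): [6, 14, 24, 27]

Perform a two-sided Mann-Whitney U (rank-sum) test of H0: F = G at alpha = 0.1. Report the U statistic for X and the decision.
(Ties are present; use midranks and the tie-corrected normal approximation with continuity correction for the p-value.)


Step 1: Combine and sort all 12 observations; assign midranks.
sorted (value, group): (5,X), (6,X), (6,Y), (7,X), (9,X), (10,X), (14,Y), (16,X), (18,X), (21,X), (24,Y), (27,Y)
ranks: 5->1, 6->2.5, 6->2.5, 7->4, 9->5, 10->6, 14->7, 16->8, 18->9, 21->10, 24->11, 27->12
Step 2: Rank sum for X: R1 = 1 + 2.5 + 4 + 5 + 6 + 8 + 9 + 10 = 45.5.
Step 3: U_X = R1 - n1(n1+1)/2 = 45.5 - 8*9/2 = 45.5 - 36 = 9.5.
       U_Y = n1*n2 - U_X = 32 - 9.5 = 22.5.
Step 4: Ties are present, so use the tie-corrected normal approximation (with continuity correction) for the p-value.
Step 5: p-value = 0.307332; compare to alpha = 0.1. fail to reject H0.

U_X = 9.5, p = 0.307332, fail to reject H0 at alpha = 0.1.


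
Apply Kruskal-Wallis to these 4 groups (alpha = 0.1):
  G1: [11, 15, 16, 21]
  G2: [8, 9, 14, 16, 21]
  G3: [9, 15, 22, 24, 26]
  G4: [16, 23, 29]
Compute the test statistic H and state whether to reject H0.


Step 1: Combine all N = 17 observations and assign midranks.
sorted (value, group, rank): (8,G2,1), (9,G2,2.5), (9,G3,2.5), (11,G1,4), (14,G2,5), (15,G1,6.5), (15,G3,6.5), (16,G1,9), (16,G2,9), (16,G4,9), (21,G1,11.5), (21,G2,11.5), (22,G3,13), (23,G4,14), (24,G3,15), (26,G3,16), (29,G4,17)
Step 2: Sum ranks within each group.
R_1 = 31 (n_1 = 4)
R_2 = 29 (n_2 = 5)
R_3 = 53 (n_3 = 5)
R_4 = 40 (n_4 = 3)
Step 3: H = 12/(N(N+1)) * sum(R_i^2/n_i) - 3(N+1)
     = 12/(17*18) * (31^2/4 + 29^2/5 + 53^2/5 + 40^2/3) - 3*18
     = 0.039216 * 1503.58 - 54
     = 4.964052.
Step 4: Ties present; correction factor C = 1 - 42/(17^3 - 17) = 0.991422. Corrected H = 4.964052 / 0.991422 = 5.007005.
Step 5: Under H0, H ~ chi^2(3); p-value = 0.171285.
Step 6: alpha = 0.1. fail to reject H0.

H = 5.0070, df = 3, p = 0.171285, fail to reject H0.
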